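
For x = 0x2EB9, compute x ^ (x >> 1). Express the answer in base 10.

x = 10111010111001 = 11961
x>>1 = 01011101011100
XOR  = 11100111100101 = 14821
(x ^ (x >> 1) gives the standard binary-reflected Gray code of x.)

14821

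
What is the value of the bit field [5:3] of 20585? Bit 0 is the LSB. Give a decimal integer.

v = 101000001101001
Shift right by 3: 101000001101
Mask low 3 bits: 101 = 5

5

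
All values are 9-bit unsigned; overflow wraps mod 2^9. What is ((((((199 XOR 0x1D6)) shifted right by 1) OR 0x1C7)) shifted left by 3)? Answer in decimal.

199 = 011000111
0x1D6 = 111010110
→ XOR → 100010001 = 273
→ shifted right by 1 → 010001000 = 136
0x1C7 = 111000111
→ OR → 111001111 = 463
→ shifted left by 3 (mod 2^9) → 001111000 = 120

120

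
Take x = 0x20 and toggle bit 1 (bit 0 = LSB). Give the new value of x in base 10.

x = 0000100000
bit 1 is currently 0; toggle it via x ^ (1 << 1) = x ^ 2
→ 0000100010 = 34

34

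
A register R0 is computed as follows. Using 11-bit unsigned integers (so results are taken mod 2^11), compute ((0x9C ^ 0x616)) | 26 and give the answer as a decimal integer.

1690

0x9C = 00010011100
0x616 = 11000010110
→ ^ → 11010001010 = 1674
26 = 00000011010
→ | → 11010011010 = 1690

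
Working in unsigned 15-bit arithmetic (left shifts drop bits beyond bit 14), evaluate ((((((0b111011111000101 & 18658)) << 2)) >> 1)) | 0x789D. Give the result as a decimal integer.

0b111011111000101 = 111011111000101
18658 = 100100011100010
→ & → 100000011000000 = 16576
→ << 2 (mod 2^15) → 000001100000000 = 768
→ >> 1 → 000000110000000 = 384
0x789D = 111100010011101
→ | → 111100110011101 = 31133

31133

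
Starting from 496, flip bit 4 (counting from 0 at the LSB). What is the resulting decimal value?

x = 0111110000
bit 4 is currently 1; toggle it via x ^ (1 << 4) = x ^ 16
→ 0111100000 = 480

480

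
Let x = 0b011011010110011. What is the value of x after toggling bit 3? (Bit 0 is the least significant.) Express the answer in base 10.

14011

x = 011011010110011
bit 3 is currently 0; toggle it via x ^ (1 << 3) = x ^ 8
→ 011011010111011 = 14011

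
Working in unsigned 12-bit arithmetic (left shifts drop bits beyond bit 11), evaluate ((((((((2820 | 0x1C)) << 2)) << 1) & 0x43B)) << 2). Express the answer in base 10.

2820 = 101100000100
0x1C = 000000011100
→ | → 101100011100 = 2844
→ << 2 (mod 2^12) → 110001110000 = 3184
→ << 1 (mod 2^12) → 100011100000 = 2272
0x43B = 010000111011
→ & → 000000100000 = 32
→ << 2 (mod 2^12) → 000010000000 = 128

128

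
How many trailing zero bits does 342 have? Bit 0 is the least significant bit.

342 = 101010110
Trailing zeros: 1, so the lowest set bit is bit 1 (value 2).

1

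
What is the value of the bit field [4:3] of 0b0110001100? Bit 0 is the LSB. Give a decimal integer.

v = 0110001100
Shift right by 3: 0110001
Mask low 2 bits: 01 = 1

1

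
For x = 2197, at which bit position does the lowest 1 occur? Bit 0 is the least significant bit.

0

2197 = 100010010101
Trailing zeros: 0, so the lowest set bit is bit 0 (value 1).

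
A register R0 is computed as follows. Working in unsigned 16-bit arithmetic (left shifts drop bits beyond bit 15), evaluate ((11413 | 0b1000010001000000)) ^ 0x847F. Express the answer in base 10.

10410

11413 = 0010110010010101
0b1000010001000000 = 1000010001000000
→ | → 1010110011010101 = 44245
0x847F = 1000010001111111
→ ^ → 0010100010101010 = 10410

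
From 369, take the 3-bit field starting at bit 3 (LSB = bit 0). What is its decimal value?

v = 101110001
Shift right by 3: 101110
Mask low 3 bits: 110 = 6

6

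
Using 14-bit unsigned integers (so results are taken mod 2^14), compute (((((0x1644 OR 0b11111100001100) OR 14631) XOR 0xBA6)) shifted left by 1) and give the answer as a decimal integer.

10642

0x1644 = 01011001000100
0b11111100001100 = 11111100001100
→ OR → 11111101001100 = 16204
14631 = 11100100100111
→ OR → 11111101101111 = 16239
0xBA6 = 00101110100110
→ XOR → 11010011001001 = 13513
→ shifted left by 1 (mod 2^14) → 10100110010010 = 10642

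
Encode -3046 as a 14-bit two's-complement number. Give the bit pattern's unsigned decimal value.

3046 in 14 bits: 00101111100110
Invert: 11010000011001
Add 1:  11010000011010 = 13338
(Check: 2^14 - 3046 = 16384 - 3046 = 13338.)

13338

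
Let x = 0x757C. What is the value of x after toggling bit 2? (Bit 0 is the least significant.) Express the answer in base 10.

30072

x = 111010101111100
bit 2 is currently 1; toggle it via x ^ (1 << 2) = x ^ 4
→ 111010101111000 = 30072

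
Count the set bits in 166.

4

166 = 10100110
Count the 1s: 1 + 1 + 1 + 1 = 4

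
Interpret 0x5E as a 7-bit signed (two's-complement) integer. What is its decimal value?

pattern = 1011110 (MSB is 1 ⇒ negative)
Invert: 0100001, add 1 → 0100010 = 34, so the value is -34.
(Equivalently: 94 - 2^7 = 94 - 128 = -34.)

-34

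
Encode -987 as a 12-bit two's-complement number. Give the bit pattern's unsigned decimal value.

3109

987 in 12 bits: 001111011011
Invert: 110000100100
Add 1:  110000100101 = 3109
(Check: 2^12 - 987 = 4096 - 987 = 3109.)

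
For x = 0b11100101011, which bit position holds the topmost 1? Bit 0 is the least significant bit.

10

0b11100101011 = 11100101011
The topmost 1 is at position 10 (since 2^10 = 1024 ≤ 1835 < 2048).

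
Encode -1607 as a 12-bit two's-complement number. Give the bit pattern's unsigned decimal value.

2489

1607 in 12 bits: 011001000111
Invert: 100110111000
Add 1:  100110111001 = 2489
(Check: 2^12 - 1607 = 4096 - 1607 = 2489.)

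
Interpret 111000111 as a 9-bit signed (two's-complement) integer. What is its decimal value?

pattern = 111000111 (MSB is 1 ⇒ negative)
Invert: 000111000, add 1 → 000111001 = 57, so the value is -57.
(Equivalently: 455 - 2^9 = 455 - 512 = -57.)

-57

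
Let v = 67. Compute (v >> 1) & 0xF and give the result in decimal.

v = 01000011
Shift right by 1: 0100001
Mask low 4 bits: 0001 = 1

1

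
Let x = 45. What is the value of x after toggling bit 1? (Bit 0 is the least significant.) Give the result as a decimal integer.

47

x = 00101101
bit 1 is currently 0; toggle it via x ^ (1 << 1) = x ^ 2
→ 00101111 = 47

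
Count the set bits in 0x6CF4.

0x6CF4 = 110110011110100
Count the 1s: 1 + 1 + 1 + 1 + 1 + 1 + 1 + 1 + 1 = 9

9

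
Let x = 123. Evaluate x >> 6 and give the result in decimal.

1

123 = 1111011
shift right by 6 → 0000001 = 1
(equivalently, floor(123 / 64))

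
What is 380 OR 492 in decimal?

508

380 = 101111100
492 = 111101100
 OR → 111111100 = 508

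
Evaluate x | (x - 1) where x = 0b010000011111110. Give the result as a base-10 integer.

x = 10000011111110 = 8446
x - 1 = 10000011111101
OR    = 10000011111111 = 8447
(x | (x - 1) sets all bits below the lowest set bit.)

8447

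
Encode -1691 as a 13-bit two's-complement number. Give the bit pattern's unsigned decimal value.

1691 in 13 bits: 0011010011011
Invert: 1100101100100
Add 1:  1100101100101 = 6501
(Check: 2^13 - 1691 = 8192 - 1691 = 6501.)

6501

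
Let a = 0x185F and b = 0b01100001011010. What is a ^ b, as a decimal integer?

5

0x185F = 1100001011111
b = 1100001011010
XOR → 0000000000101 = 5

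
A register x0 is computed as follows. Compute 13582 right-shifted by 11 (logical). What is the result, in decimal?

6

13582 = 11010100001110
shift right by 11 → 00000000000110 = 6
(equivalently, floor(13582 / 2048))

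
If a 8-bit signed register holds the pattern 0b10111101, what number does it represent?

pattern = 10111101 (MSB is 1 ⇒ negative)
Invert: 01000010, add 1 → 01000011 = 67, so the value is -67.
(Equivalently: 189 - 2^8 = 189 - 256 = -67.)

-67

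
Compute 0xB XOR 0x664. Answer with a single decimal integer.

0xB = 00000001011
0x664 = 11001100100
XOR → 11001101111 = 1647

1647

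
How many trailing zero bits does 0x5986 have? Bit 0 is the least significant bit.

1

0x5986 = 101100110000110
Trailing zeros: 1, so the lowest set bit is bit 1 (value 2).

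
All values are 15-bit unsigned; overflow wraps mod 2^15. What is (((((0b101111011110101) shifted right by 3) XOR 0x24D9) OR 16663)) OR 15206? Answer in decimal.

0b101111011110101 = 101111011110101
→ shifted right by 3 → 000101111011110 = 3038
0x24D9 = 010010011011001
→ XOR → 010111100000111 = 12039
16663 = 100000100010111
→ OR → 110111100010111 = 28439
15206 = 011101101100110
→ OR → 111111101110111 = 32631

32631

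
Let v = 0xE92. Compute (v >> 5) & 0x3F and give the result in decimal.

52

v = 111010010010
Shift right by 5: 1110100
Mask low 6 bits: 110100 = 52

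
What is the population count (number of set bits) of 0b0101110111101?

9

n = 101110111101
Count the 1s: 1 + 1 + 1 + 1 + 1 + 1 + 1 + 1 + 1 = 9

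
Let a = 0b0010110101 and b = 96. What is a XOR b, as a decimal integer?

a = 10110101
96 = 01100000
XOR → 11010101 = 213

213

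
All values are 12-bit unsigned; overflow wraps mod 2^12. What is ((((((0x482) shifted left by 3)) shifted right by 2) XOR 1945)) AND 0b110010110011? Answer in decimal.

1169

0x482 = 010010000010
→ shifted left by 3 (mod 2^12) → 010000010000 = 1040
→ shifted right by 2 → 000100000100 = 260
1945 = 011110011001
→ XOR → 011010011101 = 1693
0b110010110011 = 110010110011
→ AND → 010010010001 = 1169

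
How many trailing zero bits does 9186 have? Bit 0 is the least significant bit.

1

9186 = 10001111100010
Trailing zeros: 1, so the lowest set bit is bit 1 (value 2).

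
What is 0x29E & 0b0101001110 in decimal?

14

0x29E = 1010011110
b = 0101001110
AND → 0000001110 = 14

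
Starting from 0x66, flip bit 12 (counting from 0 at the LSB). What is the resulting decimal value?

x = 00000001100110
bit 12 is currently 0; toggle it via x ^ (1 << 12) = x ^ 4096
→ 01000001100110 = 4198

4198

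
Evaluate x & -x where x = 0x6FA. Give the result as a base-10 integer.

2

x = 11011111010 = 1786
-x (two's complement) = …00100000110
AND   = 00000000010 = 2
(x & -x isolates the lowest set bit of x.)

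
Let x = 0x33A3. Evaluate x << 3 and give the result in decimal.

105752

0x33A3 = 00011001110100011
shift left by 3 → 11001110100011000 = 105752
(equivalently, 13219 × 2^3 = 13219 × 8)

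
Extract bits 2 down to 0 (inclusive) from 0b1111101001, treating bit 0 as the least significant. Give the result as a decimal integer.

1

v = 1111101001
Shift right by 0: 1111101001
Mask low 3 bits: 001 = 1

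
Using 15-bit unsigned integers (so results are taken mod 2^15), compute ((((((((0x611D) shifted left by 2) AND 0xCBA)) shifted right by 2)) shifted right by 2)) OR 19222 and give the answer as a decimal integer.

0x611D = 110000100011101
→ shifted left by 2 (mod 2^15) → 000010001110100 = 1140
0xCBA = 000110010111010
→ AND → 000010000110000 = 1072
→ shifted right by 2 → 000000100001100 = 268
→ shifted right by 2 → 000000001000011 = 67
19222 = 100101100010110
→ OR → 100101101010111 = 19287

19287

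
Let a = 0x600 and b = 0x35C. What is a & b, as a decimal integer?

512

0x600 = 11000000000
0x35C = 01101011100
AND → 01000000000 = 512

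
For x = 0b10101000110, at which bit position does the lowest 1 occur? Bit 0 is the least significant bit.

0b10101000110 = 10101000110
Trailing zeros: 1, so the lowest set bit is bit 1 (value 2).

1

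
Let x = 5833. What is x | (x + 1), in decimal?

5835

x = 1011011001001 = 5833
x + 1 = 1011011001010
OR    = 1011011001011 = 5835
(x | (x + 1) sets the lowest cleared bit.)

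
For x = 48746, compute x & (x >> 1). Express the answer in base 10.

7712

x = 1011111001101010 = 48746
x>>1 = 0101111100110101
AND  = 0001111000100000 = 7712
(x & (x >> 1) has a 1 wherever x has two consecutive 1 bits.)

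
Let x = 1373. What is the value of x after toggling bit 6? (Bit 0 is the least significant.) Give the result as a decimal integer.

1309

x = 0010101011101
bit 6 is currently 1; toggle it via x ^ (1 << 6) = x ^ 64
→ 0010100011101 = 1309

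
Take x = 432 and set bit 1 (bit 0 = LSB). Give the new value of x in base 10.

x = 00110110000
bit 1 is currently 0; set it via x | (1 << 1) = x | 2
→ 00110110010 = 434

434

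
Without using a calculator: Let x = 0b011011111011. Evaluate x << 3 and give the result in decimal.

x = 00011011111011
shift left by 3 → 11011111011000 = 14296
(equivalently, 1787 × 2^3 = 1787 × 8)

14296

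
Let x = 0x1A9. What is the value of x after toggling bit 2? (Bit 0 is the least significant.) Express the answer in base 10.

x = 110101001
bit 2 is currently 0; toggle it via x ^ (1 << 2) = x ^ 4
→ 110101101 = 429

429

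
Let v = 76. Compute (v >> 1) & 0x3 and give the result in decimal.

v = 000001001100
Shift right by 1: 00000100110
Mask low 2 bits: 10 = 2

2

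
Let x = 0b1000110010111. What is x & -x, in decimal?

1

x = 1000110010111 = 4503
-x (two's complement) = …0111001101001
AND   = 0000000000001 = 1
(x & -x isolates the lowest set bit of x.)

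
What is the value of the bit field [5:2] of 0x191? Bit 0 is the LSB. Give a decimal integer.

4

v = 0110010001
Shift right by 2: 01100100
Mask low 4 bits: 0100 = 4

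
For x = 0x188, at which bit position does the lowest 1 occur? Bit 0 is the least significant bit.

0x188 = 110001000
Trailing zeros: 3, so the lowest set bit is bit 3 (value 8).

3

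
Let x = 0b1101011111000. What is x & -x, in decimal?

8

x = 1101011111000 = 6904
-x (two's complement) = …0010100001000
AND   = 0000000001000 = 8
(x & -x isolates the lowest set bit of x.)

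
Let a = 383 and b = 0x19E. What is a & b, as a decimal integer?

383 = 101111111
0x19E = 110011110
AND → 100011110 = 286

286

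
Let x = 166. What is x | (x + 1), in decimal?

x = 10100110 = 166
x + 1 = 10100111
OR    = 10100111 = 167
(x | (x + 1) sets the lowest cleared bit.)

167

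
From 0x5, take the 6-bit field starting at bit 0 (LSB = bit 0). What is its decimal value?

5

v = 000000101
Shift right by 0: 000000101
Mask low 6 bits: 000101 = 5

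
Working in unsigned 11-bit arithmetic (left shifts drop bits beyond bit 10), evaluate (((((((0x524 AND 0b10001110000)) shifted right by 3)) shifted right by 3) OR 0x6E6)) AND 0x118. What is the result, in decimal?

16

0x524 = 10100100100
0b10001110000 = 10001110000
→ AND → 10000100000 = 1056
→ shifted right by 3 → 00010000100 = 132
→ shifted right by 3 → 00000010000 = 16
0x6E6 = 11011100110
→ OR → 11011110110 = 1782
0x118 = 00100011000
→ AND → 00000010000 = 16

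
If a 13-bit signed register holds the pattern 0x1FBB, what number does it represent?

-69

pattern = 1111110111011 (MSB is 1 ⇒ negative)
Invert: 0000001000100, add 1 → 0000001000101 = 69, so the value is -69.
(Equivalently: 8123 - 2^13 = 8123 - 8192 = -69.)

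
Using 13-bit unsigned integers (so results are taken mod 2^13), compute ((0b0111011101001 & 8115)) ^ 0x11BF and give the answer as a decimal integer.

0b0111011101001 = 0111011101001
8115 = 1111110110011
→ & → 0111010100001 = 3745
0x11BF = 1000110111111
→ ^ → 1111100011110 = 7966

7966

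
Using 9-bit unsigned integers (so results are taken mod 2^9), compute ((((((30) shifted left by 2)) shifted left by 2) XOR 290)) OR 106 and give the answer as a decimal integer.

234

30 = 000011110
→ shifted left by 2 (mod 2^9) → 001111000 = 120
→ shifted left by 2 (mod 2^9) → 111100000 = 480
290 = 100100010
→ XOR → 011000010 = 194
106 = 001101010
→ OR → 011101010 = 234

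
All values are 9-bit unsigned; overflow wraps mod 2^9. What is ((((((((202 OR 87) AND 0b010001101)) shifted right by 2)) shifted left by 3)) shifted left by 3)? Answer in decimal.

192

202 = 011001010
87 = 001010111
→ OR → 011011111 = 223
0b010001101 = 010001101
→ AND → 010001101 = 141
→ shifted right by 2 → 000100011 = 35
→ shifted left by 3 (mod 2^9) → 100011000 = 280
→ shifted left by 3 (mod 2^9) → 011000000 = 192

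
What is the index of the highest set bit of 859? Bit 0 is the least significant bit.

859 = 1101011011
The topmost 1 is at position 9 (since 2^9 = 512 ≤ 859 < 1024).

9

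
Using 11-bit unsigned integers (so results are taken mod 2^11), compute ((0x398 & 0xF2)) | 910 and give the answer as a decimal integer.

0x398 = 01110011000
0xF2 = 00011110010
→ & → 00010010000 = 144
910 = 01110001110
→ | → 01110011110 = 926

926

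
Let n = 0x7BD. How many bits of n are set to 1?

0x7BD = 11110111101
Count the 1s: 1 + 1 + 1 + 1 + 1 + 1 + 1 + 1 + 1 = 9

9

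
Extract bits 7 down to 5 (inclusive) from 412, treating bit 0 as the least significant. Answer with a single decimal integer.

4

v = 110011100
Shift right by 5: 1100
Mask low 3 bits: 100 = 4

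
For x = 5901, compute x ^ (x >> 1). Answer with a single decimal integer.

x = 1011100001101 = 5901
x>>1 = 0101110000110
XOR  = 1110010001011 = 7307
(x ^ (x >> 1) gives the standard binary-reflected Gray code of x.)

7307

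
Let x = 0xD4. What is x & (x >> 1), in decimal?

64

x = 11010100 = 212
x>>1 = 01101010
AND  = 01000000 = 64
(x & (x >> 1) has a 1 wherever x has two consecutive 1 bits.)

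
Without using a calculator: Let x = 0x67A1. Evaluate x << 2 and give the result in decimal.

106116

0x67A1 = 00110011110100001
shift left by 2 → 11001111010000100 = 106116
(equivalently, 26529 × 2^2 = 26529 × 4)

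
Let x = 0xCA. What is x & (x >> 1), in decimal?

64

x = 11001010 = 202
x>>1 = 01100101
AND  = 01000000 = 64
(x & (x >> 1) has a 1 wherever x has two consecutive 1 bits.)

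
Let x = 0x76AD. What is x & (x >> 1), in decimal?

x = 111011010101101 = 30381
x>>1 = 011101101010110
AND  = 011001000000100 = 12804
(x & (x >> 1) has a 1 wherever x has two consecutive 1 bits.)

12804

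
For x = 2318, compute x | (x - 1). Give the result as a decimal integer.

2319

x = 100100001110 = 2318
x - 1 = 100100001101
OR    = 100100001111 = 2319
(x | (x - 1) sets all bits below the lowest set bit.)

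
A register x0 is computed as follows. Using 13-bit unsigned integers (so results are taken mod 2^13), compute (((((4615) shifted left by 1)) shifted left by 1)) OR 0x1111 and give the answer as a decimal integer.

4615 = 1001000000111
→ shifted left by 1 (mod 2^13) → 0010000001110 = 1038
→ shifted left by 1 (mod 2^13) → 0100000011100 = 2076
0x1111 = 1000100010001
→ OR → 1100100011101 = 6429

6429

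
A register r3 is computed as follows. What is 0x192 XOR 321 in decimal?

0x192 = 110010010
321 = 101000001
XOR → 011010011 = 211

211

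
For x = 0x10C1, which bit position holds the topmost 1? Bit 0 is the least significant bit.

12

0x10C1 = 1000011000001
The topmost 1 is at position 12 (since 2^12 = 4096 ≤ 4289 < 8192).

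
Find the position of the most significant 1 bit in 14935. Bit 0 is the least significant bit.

13

14935 = 11101001010111
The topmost 1 is at position 13 (since 2^13 = 8192 ≤ 14935 < 16384).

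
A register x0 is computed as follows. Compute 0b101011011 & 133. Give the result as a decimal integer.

a = 101011011
133 = 010000101
AND → 000000001 = 1

1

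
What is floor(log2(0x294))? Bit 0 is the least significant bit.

9

0x294 = 1010010100
The topmost 1 is at position 9 (since 2^9 = 512 ≤ 660 < 1024).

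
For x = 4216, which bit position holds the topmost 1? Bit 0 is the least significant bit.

4216 = 1000001111000
The topmost 1 is at position 12 (since 2^12 = 4096 ≤ 4216 < 8192).

12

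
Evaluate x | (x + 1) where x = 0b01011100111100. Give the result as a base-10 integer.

x = 1011100111100 = 5948
x + 1 = 1011100111101
OR    = 1011100111101 = 5949
(x | (x + 1) sets the lowest cleared bit.)

5949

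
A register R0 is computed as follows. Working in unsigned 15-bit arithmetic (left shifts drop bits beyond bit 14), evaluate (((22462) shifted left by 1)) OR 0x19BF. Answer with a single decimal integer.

16383

22462 = 101011110111110
→ shifted left by 1 (mod 2^15) → 010111101111100 = 12156
0x19BF = 001100110111111
→ OR → 011111111111111 = 16383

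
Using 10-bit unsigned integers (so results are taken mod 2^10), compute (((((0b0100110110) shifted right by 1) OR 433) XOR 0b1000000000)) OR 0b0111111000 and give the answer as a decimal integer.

0b0100110110 = 0100110110
→ shifted right by 1 → 0010011011 = 155
433 = 0110110001
→ OR → 0110111011 = 443
0b1000000000 = 1000000000
→ XOR → 1110111011 = 955
0b0111111000 = 0111111000
→ OR → 1111111011 = 1019

1019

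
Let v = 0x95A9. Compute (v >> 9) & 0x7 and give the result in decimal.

2

v = 1001010110101001
Shift right by 9: 1001010
Mask low 3 bits: 010 = 2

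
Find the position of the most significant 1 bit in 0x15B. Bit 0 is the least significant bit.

8

0x15B = 101011011
The topmost 1 is at position 8 (since 2^8 = 256 ≤ 347 < 512).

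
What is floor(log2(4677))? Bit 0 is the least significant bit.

4677 = 1001001000101
The topmost 1 is at position 12 (since 2^12 = 4096 ≤ 4677 < 8192).

12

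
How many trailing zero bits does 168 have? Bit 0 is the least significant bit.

168 = 10101000
Trailing zeros: 3, so the lowest set bit is bit 3 (value 8).

3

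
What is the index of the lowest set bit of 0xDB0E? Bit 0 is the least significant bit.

1

0xDB0E = 1101101100001110
Trailing zeros: 1, so the lowest set bit is bit 1 (value 2).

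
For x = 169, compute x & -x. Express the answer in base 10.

1

x = 10101001 = 169
-x (two's complement) = …01010111
AND   = 00000001 = 1
(x & -x isolates the lowest set bit of x.)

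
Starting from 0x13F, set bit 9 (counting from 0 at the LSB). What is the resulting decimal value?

x = 00100111111
bit 9 is currently 0; set it via x | (1 << 9) = x | 512
→ 01100111111 = 831

831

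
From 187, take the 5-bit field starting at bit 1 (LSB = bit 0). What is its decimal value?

v = 0010111011
Shift right by 1: 001011101
Mask low 5 bits: 11101 = 29

29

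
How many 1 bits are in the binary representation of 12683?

12683 = 11000110001011
Count the 1s: 1 + 1 + 1 + 1 + 1 + 1 + 1 = 7

7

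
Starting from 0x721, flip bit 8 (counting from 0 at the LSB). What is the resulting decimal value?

x = 11100100001
bit 8 is currently 1; toggle it via x ^ (1 << 8) = x ^ 256
→ 11000100001 = 1569

1569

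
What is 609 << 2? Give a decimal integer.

2436

609 = 001001100001
shift left by 2 → 100110000100 = 2436
(equivalently, 609 × 2^2 = 609 × 4)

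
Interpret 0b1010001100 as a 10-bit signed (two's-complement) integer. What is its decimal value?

-372

pattern = 1010001100 (MSB is 1 ⇒ negative)
Invert: 0101110011, add 1 → 0101110100 = 372, so the value is -372.
(Equivalently: 652 - 2^10 = 652 - 1024 = -372.)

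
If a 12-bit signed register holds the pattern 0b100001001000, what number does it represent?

-1976

pattern = 100001001000 (MSB is 1 ⇒ negative)
Invert: 011110110111, add 1 → 011110111000 = 1976, so the value is -1976.
(Equivalently: 2120 - 2^12 = 2120 - 4096 = -1976.)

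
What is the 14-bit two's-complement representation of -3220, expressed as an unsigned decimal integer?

3220 in 14 bits: 00110010010100
Invert: 11001101101011
Add 1:  11001101101100 = 13164
(Check: 2^14 - 3220 = 16384 - 3220 = 13164.)

13164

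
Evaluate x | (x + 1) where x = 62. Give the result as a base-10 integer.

63

x = 111110 = 62
x + 1 = 111111
OR    = 111111 = 63
(x | (x + 1) sets the lowest cleared bit.)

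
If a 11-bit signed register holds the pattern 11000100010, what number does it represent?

-478

pattern = 11000100010 (MSB is 1 ⇒ negative)
Invert: 00111011101, add 1 → 00111011110 = 478, so the value is -478.
(Equivalently: 1570 - 2^11 = 1570 - 2048 = -478.)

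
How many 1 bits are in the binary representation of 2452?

5

2452 = 100110010100
Count the 1s: 1 + 1 + 1 + 1 + 1 = 5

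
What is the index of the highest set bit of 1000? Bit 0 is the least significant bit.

9

1000 = 1111101000
The topmost 1 is at position 9 (since 2^9 = 512 ≤ 1000 < 1024).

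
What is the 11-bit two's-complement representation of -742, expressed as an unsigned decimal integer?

1306

742 in 11 bits: 01011100110
Invert: 10100011001
Add 1:  10100011010 = 1306
(Check: 2^11 - 742 = 2048 - 742 = 1306.)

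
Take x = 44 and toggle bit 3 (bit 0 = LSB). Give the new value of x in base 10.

x = 000000101100
bit 3 is currently 1; toggle it via x ^ (1 << 3) = x ^ 8
→ 000000100100 = 36

36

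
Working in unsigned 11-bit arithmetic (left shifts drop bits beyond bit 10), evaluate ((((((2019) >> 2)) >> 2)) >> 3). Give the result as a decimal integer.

15

2019 = 11111100011
→ >> 2 → 00111111000 = 504
→ >> 2 → 00001111110 = 126
→ >> 3 → 00000001111 = 15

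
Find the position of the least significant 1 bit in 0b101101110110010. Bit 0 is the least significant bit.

1

0b101101110110010 = 101101110110010
Trailing zeros: 1, so the lowest set bit is bit 1 (value 2).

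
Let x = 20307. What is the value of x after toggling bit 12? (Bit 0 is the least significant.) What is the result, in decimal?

24403

x = 0100111101010011
bit 12 is currently 0; toggle it via x ^ (1 << 12) = x ^ 4096
→ 0101111101010011 = 24403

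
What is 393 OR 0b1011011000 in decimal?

985

393 = 0110001001
b = 1011011000
 OR → 1111011001 = 985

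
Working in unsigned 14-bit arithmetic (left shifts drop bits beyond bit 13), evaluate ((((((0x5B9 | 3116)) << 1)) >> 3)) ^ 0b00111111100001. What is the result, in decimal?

0x5B9 = 00010110111001
3116 = 00110000101100
→ | → 00110110111101 = 3517
→ << 1 (mod 2^14) → 01101101111010 = 7034
→ >> 3 → 00001101101111 = 879
0b00111111100001 = 00111111100001
→ ^ → 00110010001110 = 3214

3214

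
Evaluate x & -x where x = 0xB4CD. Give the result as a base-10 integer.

x = 1011010011001101 = 46285
-x (two's complement) = …0100101100110011
AND   = 0000000000000001 = 1
(x & -x isolates the lowest set bit of x.)

1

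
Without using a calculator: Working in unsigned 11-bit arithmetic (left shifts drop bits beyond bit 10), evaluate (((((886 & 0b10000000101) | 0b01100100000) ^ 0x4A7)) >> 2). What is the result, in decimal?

480

886 = 01101110110
0b10000000101 = 10000000101
→ & → 00000000100 = 4
0b01100100000 = 01100100000
→ | → 01100100100 = 804
0x4A7 = 10010100111
→ ^ → 11110000011 = 1923
→ >> 2 → 00111100000 = 480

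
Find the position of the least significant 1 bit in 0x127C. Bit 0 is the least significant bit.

2

0x127C = 1001001111100
Trailing zeros: 2, so the lowest set bit is bit 2 (value 4).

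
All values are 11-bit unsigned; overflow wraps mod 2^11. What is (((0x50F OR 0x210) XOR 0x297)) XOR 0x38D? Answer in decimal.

0x50F = 10100001111
0x210 = 01000010000
→ OR → 11100011111 = 1823
0x297 = 01010010111
→ XOR → 10110001000 = 1416
0x38D = 01110001101
→ XOR → 11000000101 = 1541

1541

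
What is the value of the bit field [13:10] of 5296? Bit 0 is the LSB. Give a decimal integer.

5

v = 001010010110000
Shift right by 10: 00101
Mask low 4 bits: 0101 = 5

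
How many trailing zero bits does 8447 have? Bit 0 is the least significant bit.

8447 = 10000011111111
Trailing zeros: 0, so the lowest set bit is bit 0 (value 1).

0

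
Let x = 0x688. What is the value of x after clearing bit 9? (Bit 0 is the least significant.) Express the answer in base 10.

1160

x = 11010001000
bit 9 is currently 1; clear it via x & ~(1 << 9) = x & ~512
→ 10010001000 = 1160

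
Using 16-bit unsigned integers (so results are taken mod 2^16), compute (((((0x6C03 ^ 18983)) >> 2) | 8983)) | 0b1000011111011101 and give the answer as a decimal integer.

45023

0x6C03 = 0110110000000011
18983 = 0100101000100111
→ ^ → 0010011000100100 = 9764
→ >> 2 → 0000100110001001 = 2441
8983 = 0010001100010111
→ | → 0010101110011111 = 11167
0b1000011111011101 = 1000011111011101
→ | → 1010111111011111 = 45023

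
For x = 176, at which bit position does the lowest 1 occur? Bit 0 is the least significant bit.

4

176 = 10110000
Trailing zeros: 4, so the lowest set bit is bit 4 (value 16).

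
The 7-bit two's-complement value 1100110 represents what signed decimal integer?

pattern = 1100110 (MSB is 1 ⇒ negative)
Invert: 0011001, add 1 → 0011010 = 26, so the value is -26.
(Equivalently: 102 - 2^7 = 102 - 128 = -26.)

-26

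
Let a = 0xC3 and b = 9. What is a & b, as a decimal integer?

1

0xC3 = 11000011
9 = 00001001
AND → 00000001 = 1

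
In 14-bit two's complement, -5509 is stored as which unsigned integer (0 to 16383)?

10875

5509 in 14 bits: 01010110000101
Invert: 10101001111010
Add 1:  10101001111011 = 10875
(Check: 2^14 - 5509 = 16384 - 5509 = 10875.)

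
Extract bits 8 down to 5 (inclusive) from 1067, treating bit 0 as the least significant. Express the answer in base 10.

v = 10000101011
Shift right by 5: 100001
Mask low 4 bits: 0001 = 1

1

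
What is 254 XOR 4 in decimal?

254 = 11111110
4 = 00000100
XOR → 11111010 = 250

250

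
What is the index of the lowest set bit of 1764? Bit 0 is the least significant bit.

1764 = 11011100100
Trailing zeros: 2, so the lowest set bit is bit 2 (value 4).

2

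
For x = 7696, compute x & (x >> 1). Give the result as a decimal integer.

3584

x = 1111000010000 = 7696
x>>1 = 0111100001000
AND  = 0111000000000 = 3584
(x & (x >> 1) has a 1 wherever x has two consecutive 1 bits.)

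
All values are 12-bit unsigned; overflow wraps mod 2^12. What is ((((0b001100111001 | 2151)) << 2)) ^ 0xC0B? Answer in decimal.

503

0b001100111001 = 001100111001
2151 = 100001100111
→ | → 101101111111 = 2943
→ << 2 (mod 2^12) → 110111111100 = 3580
0xC0B = 110000001011
→ ^ → 000111110111 = 503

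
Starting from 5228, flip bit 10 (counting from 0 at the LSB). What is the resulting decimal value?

4204

x = 1010001101100
bit 10 is currently 1; toggle it via x ^ (1 << 10) = x ^ 1024
→ 1000001101100 = 4204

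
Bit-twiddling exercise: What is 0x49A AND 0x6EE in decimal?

0x49A = 10010011010
0x6EE = 11011101110
AND → 10010001010 = 1162

1162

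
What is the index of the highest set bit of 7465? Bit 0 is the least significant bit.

12

7465 = 1110100101001
The topmost 1 is at position 12 (since 2^12 = 4096 ≤ 7465 < 8192).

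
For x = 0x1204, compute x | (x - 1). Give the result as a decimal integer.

x = 1001000000100 = 4612
x - 1 = 1001000000011
OR    = 1001000000111 = 4615
(x | (x - 1) sets all bits below the lowest set bit.)

4615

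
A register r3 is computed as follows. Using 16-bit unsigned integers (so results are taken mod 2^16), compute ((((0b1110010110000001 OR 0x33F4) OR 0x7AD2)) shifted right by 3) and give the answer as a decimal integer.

8190

0b1110010110000001 = 1110010110000001
0x33F4 = 0011001111110100
→ OR → 1111011111110101 = 63477
0x7AD2 = 0111101011010010
→ OR → 1111111111110111 = 65527
→ shifted right by 3 → 0001111111111110 = 8190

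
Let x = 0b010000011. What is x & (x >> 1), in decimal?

x = 10000011 = 131
x>>1 = 01000001
AND  = 00000001 = 1
(x & (x >> 1) has a 1 wherever x has two consecutive 1 bits.)

1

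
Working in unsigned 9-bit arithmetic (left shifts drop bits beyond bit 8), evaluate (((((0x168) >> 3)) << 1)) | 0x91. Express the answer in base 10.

0x168 = 101101000
→ >> 3 → 000101101 = 45
→ << 1 (mod 2^9) → 001011010 = 90
0x91 = 010010001
→ | → 011011011 = 219

219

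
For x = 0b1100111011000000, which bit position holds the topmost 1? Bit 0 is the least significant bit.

15

0b1100111011000000 = 1100111011000000
The topmost 1 is at position 15 (since 2^15 = 32768 ≤ 52928 < 65536).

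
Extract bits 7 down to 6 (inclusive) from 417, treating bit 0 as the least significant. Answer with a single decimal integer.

2

v = 00110100001
Shift right by 6: 00110
Mask low 2 bits: 10 = 2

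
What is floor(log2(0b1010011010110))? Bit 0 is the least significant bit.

12

0b1010011010110 = 1010011010110
The topmost 1 is at position 12 (since 2^12 = 4096 ≤ 5334 < 8192).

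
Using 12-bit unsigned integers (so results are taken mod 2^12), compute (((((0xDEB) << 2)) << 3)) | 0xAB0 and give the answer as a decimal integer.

4080

0xDEB = 110111101011
→ << 2 (mod 2^12) → 011110101100 = 1964
→ << 3 (mod 2^12) → 110101100000 = 3424
0xAB0 = 101010110000
→ | → 111111110000 = 4080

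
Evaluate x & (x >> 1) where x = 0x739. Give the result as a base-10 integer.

792

x = 11100111001 = 1849
x>>1 = 01110011100
AND  = 01100011000 = 792
(x & (x >> 1) has a 1 wherever x has two consecutive 1 bits.)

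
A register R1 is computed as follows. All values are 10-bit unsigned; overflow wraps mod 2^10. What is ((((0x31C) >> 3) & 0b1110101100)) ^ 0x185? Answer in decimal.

0x31C = 1100011100
→ >> 3 → 0001100011 = 99
0b1110101100 = 1110101100
→ & → 0000100000 = 32
0x185 = 0110000101
→ ^ → 0110100101 = 421

421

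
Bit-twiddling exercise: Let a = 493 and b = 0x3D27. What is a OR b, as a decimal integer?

15855

493 = 00000111101101
0x3D27 = 11110100100111
 OR → 11110111101111 = 15855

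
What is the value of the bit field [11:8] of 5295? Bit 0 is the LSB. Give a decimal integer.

4

v = 1010010101111
Shift right by 8: 10100
Mask low 4 bits: 0100 = 4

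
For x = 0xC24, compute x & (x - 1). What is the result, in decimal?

3104

x = 110000100100 = 3108
x - 1 = 110000100011
AND   = 110000100000 = 3104
(x & (x - 1) clears the lowest set bit of x.)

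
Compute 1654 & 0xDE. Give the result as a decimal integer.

1654 = 11001110110
0xDE = 00011011110
AND → 00001010110 = 86

86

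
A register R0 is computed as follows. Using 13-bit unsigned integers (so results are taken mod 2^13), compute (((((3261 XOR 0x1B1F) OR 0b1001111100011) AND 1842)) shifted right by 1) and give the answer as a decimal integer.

913

3261 = 0110010111101
0x1B1F = 1101100011111
→ XOR → 1011110100010 = 6050
0b1001111100011 = 1001111100011
→ OR → 1011111100011 = 6115
1842 = 0011100110010
→ AND → 0011100100010 = 1826
→ shifted right by 1 → 0001110010001 = 913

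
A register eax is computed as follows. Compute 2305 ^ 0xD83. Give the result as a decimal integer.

2305 = 100100000001
0xD83 = 110110000011
XOR → 010010000010 = 1154

1154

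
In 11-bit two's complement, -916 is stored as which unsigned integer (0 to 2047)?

916 in 11 bits: 01110010100
Invert: 10001101011
Add 1:  10001101100 = 1132
(Check: 2^11 - 916 = 2048 - 916 = 1132.)

1132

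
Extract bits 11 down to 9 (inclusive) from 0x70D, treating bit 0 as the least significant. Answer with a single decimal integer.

v = 0011100001101
Shift right by 9: 0011
Mask low 3 bits: 011 = 3

3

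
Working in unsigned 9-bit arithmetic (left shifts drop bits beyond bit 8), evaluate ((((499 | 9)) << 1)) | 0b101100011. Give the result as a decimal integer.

499 = 111110011
9 = 000001001
→ | → 111111011 = 507
→ << 1 (mod 2^9) → 111110110 = 502
0b101100011 = 101100011
→ | → 111110111 = 503

503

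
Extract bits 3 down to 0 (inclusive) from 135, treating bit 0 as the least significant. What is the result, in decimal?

7

v = 00010000111
Shift right by 0: 00010000111
Mask low 4 bits: 0111 = 7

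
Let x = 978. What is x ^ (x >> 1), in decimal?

571

x = 1111010010 = 978
x>>1 = 0111101001
XOR  = 1000111011 = 571
(x ^ (x >> 1) gives the standard binary-reflected Gray code of x.)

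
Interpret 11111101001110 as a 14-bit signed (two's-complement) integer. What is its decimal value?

-178

pattern = 11111101001110 (MSB is 1 ⇒ negative)
Invert: 00000010110001, add 1 → 00000010110010 = 178, so the value is -178.
(Equivalently: 16206 - 2^14 = 16206 - 16384 = -178.)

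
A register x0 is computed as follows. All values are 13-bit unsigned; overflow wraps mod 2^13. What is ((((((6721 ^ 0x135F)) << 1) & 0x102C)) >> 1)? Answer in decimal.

2070

6721 = 1101001000001
0x135F = 1001101011111
→ ^ → 0100100011110 = 2334
→ << 1 (mod 2^13) → 1001000111100 = 4668
0x102C = 1000000101100
→ & → 1000000101100 = 4140
→ >> 1 → 0100000010110 = 2070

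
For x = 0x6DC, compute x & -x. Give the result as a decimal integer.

x = 11011011100 = 1756
-x (two's complement) = …00100100100
AND   = 00000000100 = 4
(x & -x isolates the lowest set bit of x.)

4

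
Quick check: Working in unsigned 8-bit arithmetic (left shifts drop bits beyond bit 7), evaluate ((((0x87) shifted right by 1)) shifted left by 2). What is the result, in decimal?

0x87 = 10000111
→ shifted right by 1 → 01000011 = 67
→ shifted left by 2 (mod 2^8) → 00001100 = 12

12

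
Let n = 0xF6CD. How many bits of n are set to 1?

0xF6CD = 1111011011001101
Count the 1s: 1 + 1 + 1 + 1 + 1 + 1 + 1 + 1 + 1 + 1 + 1 = 11

11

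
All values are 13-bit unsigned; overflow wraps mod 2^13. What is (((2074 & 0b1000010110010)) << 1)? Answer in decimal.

36

2074 = 0100000011010
0b1000010110010 = 1000010110010
→ & → 0000000010010 = 18
→ << 1 (mod 2^13) → 0000000100100 = 36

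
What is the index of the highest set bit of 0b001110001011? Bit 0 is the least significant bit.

9

0b001110001011 = 1110001011
The topmost 1 is at position 9 (since 2^9 = 512 ≤ 907 < 1024).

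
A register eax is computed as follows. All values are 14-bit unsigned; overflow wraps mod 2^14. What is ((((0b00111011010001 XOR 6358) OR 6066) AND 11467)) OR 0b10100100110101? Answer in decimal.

11703

0b00111011010001 = 00111011010001
6358 = 01100011010110
→ XOR → 01011000000111 = 5639
6066 = 01011110110010
→ OR → 01011110110111 = 6071
11467 = 10110011001011
→ AND → 00010010000011 = 1155
0b10100100110101 = 10100100110101
→ OR → 10110110110111 = 11703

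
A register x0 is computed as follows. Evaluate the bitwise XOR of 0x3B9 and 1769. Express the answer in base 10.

0x3B9 = 01110111001
1769 = 11011101001
XOR → 10101010000 = 1360

1360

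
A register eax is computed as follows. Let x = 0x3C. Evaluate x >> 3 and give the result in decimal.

7

0x3C = 111100
shift right by 3 → 000111 = 7
(equivalently, floor(60 / 8))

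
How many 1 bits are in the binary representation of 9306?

6

9306 = 10010001011010
Count the 1s: 1 + 1 + 1 + 1 + 1 + 1 = 6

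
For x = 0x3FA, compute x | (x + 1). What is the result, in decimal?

x = 1111111010 = 1018
x + 1 = 1111111011
OR    = 1111111011 = 1019
(x | (x + 1) sets the lowest cleared bit.)

1019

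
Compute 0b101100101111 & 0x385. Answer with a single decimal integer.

a = 101100101111
0x385 = 001110000101
AND → 001100000101 = 773

773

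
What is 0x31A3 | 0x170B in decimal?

0x31A3 = 11000110100011
0x170B = 01011100001011
 OR → 11011110101011 = 14251

14251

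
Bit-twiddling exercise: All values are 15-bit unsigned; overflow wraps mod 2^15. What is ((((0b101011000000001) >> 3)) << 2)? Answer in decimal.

11008

0b101011000000001 = 101011000000001
→ >> 3 → 000101011000000 = 2752
→ << 2 (mod 2^15) → 010101100000000 = 11008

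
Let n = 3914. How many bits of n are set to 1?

3914 = 111101001010
Count the 1s: 1 + 1 + 1 + 1 + 1 + 1 + 1 = 7

7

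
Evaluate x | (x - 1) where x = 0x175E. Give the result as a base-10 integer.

x = 1011101011110 = 5982
x - 1 = 1011101011101
OR    = 1011101011111 = 5983
(x | (x - 1) sets all bits below the lowest set bit.)

5983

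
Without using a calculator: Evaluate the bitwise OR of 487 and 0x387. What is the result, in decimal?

999

487 = 0111100111
0x387 = 1110000111
 OR → 1111100111 = 999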